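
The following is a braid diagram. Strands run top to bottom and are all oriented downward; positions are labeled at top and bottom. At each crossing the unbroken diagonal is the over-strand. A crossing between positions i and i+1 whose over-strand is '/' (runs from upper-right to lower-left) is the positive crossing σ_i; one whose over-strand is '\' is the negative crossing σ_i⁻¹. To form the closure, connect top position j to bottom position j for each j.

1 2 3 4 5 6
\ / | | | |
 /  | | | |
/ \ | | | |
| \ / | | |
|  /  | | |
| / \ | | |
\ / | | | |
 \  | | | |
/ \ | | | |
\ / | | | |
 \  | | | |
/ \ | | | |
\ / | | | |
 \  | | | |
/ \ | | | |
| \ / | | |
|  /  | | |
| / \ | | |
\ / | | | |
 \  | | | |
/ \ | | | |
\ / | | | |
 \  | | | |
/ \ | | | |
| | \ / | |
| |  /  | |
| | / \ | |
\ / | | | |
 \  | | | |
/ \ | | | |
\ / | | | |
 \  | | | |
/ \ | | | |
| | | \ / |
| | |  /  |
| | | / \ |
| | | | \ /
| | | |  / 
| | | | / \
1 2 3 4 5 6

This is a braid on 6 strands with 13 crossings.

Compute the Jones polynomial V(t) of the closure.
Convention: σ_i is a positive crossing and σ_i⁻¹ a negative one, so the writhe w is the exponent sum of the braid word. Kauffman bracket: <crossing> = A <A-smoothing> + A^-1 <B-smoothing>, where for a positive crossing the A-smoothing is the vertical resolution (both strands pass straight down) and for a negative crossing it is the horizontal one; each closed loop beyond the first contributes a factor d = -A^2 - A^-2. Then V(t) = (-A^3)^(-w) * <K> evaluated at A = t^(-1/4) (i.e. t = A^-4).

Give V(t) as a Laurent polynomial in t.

1 - t^-1 + 3*t^-2 - 3*t^-3 + 3*t^-4 - 4*t^-5 + 3*t^-6 - 2*t^-7 + t^-8

Derivation:
Reading the diagram top to bottom ('/'-over between positions i,i+1 = s_i, '\'-over = s_i^-1): braid word = s1 s2 s1^-1 s1^-1 s1^-1 s2 s1^-1 s1^-1 s3 s1^-1 s1^-1 s4 s5.
The presented braid s1 s2 s1^-1 s1^-1 s1^-1 s2 s1^-1 s1^-1 s3 s1^-1 s1^-1 s4 s5 on 6 strands reduces by inverse Markov moves (closure unchanged at each step):
  Destabilize: the word has the form β·s5 where s5 occurs only as the final letter (β ∈ B_5); drop it and the last strand → 5 strands.
  Destabilize: the word has the form β·s4 where s4 occurs only as the final letter (β ∈ B_4); drop it and the last strand → 4 strands.
  Deconjugate: the word is γ·β·γ⁻¹ with γ = s1 (prefix) and γ⁻¹ = s1^-1 (suffix); strip both.
Reduced to β = s2 s1^-1 s1^-1 s1^-1 s2 s1^-1 s1^-1 s3 s1^-1 on 4 strands, 9 crossings.
Compute on β:
Braid: s2 s1^-1 s1^-1 s1^-1 s2 s1^-1 s1^-1 s3 s1^-1 on 4 strands, 9 crossings.
Writhe w = (#positive) - (#negative) = 3 - 6 = -3.
Computing the Kauffman bracket via state sum. There are 2^9 = 512 states.
Each crossing splits two ways (0=vertical, 1=horizontal). The state's weight is A^(#A-smoothings - #B-smoothings) * d^(loops - 1).
Tabulate the states by total A-exponent and number of loops L (A-exp: L × count):
  A^9: L=8 ×1
  A^7: L=7 ×9
  A^5: L=6 ×36
  A^3: L=5 ×84
  A^1: L=4 ×126
  A^-1: L=3 ×124, L=5 ×2
  A^-3: L=2 ×75, L=4 ×9
  A^-5: L=1 ×21, L=3 ×15
  A^-7: L=2 ×8, L=4 ×1
  A^-9: L=3 ×1
Each group contributes A^e * Σ count * d^(L-1):
Powers of d = -A^2 - A^-2: d^2 = A^4 + 2 + A^-4; d^3 = -A^6 - 3*A^2 - 3*A^-2 - A^-6; d^4 = A^8 + 4*A^4 + 6 + 4*A^-4 + A^-8; d^5 = -A^10 - 5*A^6 - 10*A^2 - 10*A^-2 - 5*A^-6 - A^-10; d^6 = A^12 + 6*A^8 + 15*A^4 + 20 + 15*A^-4 + 6*A^-8 + A^-12; d^7 = -A^14 - 7*A^10 - 21*A^6 - 35*A^2 - 35*A^-2 - 21*A^-6 - 7*A^-10 - A^-14.
  A^9 * (d^7) = -A^23 - 7*A^19 - 21*A^15 - 35*A^11 - 35*A^7 - 21*A^3 - 7*A^-1 - A^-5
  A^7 * (9*d^6) = 9*A^19 + 54*A^15 + 135*A^11 + 180*A^7 + 135*A^3 + 54*A^-1 + 9*A^-5
  A^5 * (36*d^5) = -36*A^15 - 180*A^11 - 360*A^7 - 360*A^3 - 180*A^-1 - 36*A^-5
  A^3 * (84*d^4) = 84*A^11 + 336*A^7 + 504*A^3 + 336*A^-1 + 84*A^-5
  A^1 * (126*d^3) = -126*A^7 - 378*A^3 - 378*A^-1 - 126*A^-5
  A^-1 * (124*d^2 + 2*d^4) = 2*A^7 + 132*A^3 + 260*A^-1 + 132*A^-5 + 2*A^-9
  A^-3 * (75*d + 9*d^3) = -9*A^3 - 102*A^-1 - 102*A^-5 - 9*A^-9
  A^-5 * (21 + 15*d^2) = 15*A^-1 + 51*A^-5 + 15*A^-9
  A^-7 * (8*d + d^3) = -A^-1 - 11*A^-5 - 11*A^-9 - A^-13
  A^-9 * (d^2) = A^-5 + 2*A^-9 + A^-13
Summing the groups: <K> = -A^23 + 2*A^19 - 3*A^15 + 4*A^11 - 3*A^7 + 3*A^3 - 3*A^-1 + A^-5 - A^-9
Normalise by the writhe: (-A^3)^(-w) = (-A^3)^(3) = -A^9, so f(A) = -A^9 * <K> = A^32 - 2*A^28 + 3*A^24 - 4*A^20 + 3*A^16 - 3*A^12 + 3*A^8 - A^4 + 1.
Substitute A = t^(-1/4), i.e. A^e → t^(-e/4): V(t) = 1 - t^-1 + 3*t^-2 - 3*t^-3 + 3*t^-4 - 4*t^-5 + 3*t^-6 - 2*t^-7 + t^-8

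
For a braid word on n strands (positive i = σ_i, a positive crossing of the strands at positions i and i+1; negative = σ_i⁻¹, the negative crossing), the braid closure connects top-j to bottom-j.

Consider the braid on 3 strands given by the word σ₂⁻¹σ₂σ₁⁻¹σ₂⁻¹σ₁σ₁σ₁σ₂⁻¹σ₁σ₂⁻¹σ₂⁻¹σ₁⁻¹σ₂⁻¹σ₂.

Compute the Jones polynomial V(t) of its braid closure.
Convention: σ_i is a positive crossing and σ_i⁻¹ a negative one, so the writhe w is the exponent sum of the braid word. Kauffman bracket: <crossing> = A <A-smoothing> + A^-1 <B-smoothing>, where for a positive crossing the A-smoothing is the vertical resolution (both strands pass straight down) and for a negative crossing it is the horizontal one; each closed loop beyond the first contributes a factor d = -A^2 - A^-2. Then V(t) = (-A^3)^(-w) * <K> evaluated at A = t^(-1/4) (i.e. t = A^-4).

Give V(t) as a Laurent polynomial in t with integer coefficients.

t^2 - 2*t + 3 - 3*t^-1 + 4*t^-2 - 3*t^-3 + 2*t^-4 - 2*t^-5 + t^-6

Derivation:
The presented braid s2^-1 s2 s1^-1 s2^-1 s1 s1 s1 s2^-1 s1 s2^-1 s2^-1 s1^-1 s2^-1 s2 on 3 strands reduces by inverse Markov moves (closure unchanged at each step):
  Deconjugate: the word is γ·β·γ⁻¹ with γ = s2^-1 s2 (prefix) and γ⁻¹ = s2^-1 s2 (suffix); strip both.
Reduced to β = s1^-1 s2^-1 s1 s1 s1 s2^-1 s1 s2^-1 s2^-1 s1^-1 on 3 strands, 10 crossings.
Compute on β:
Braid: s1^-1 s2^-1 s1 s1 s1 s2^-1 s1 s2^-1 s2^-1 s1^-1 on 3 strands, 10 crossings.
Writhe w = (#positive) - (#negative) = 4 - 6 = -2.
Enumerate smoothing states for the bracket polynomial. There are 2^10 = 1024 states.
Each crossing splits two ways (0=vertical, 1=horizontal). The state's weight is A^(#A-smoothings - #B-smoothings) * d^(loops - 1).
Tabulate the states by total A-exponent and number of loops L (A-exp: L × count):
  A^10: L=5 ×1
  A^8: L=4 ×10
  A^6: L=3 ×38, L=5 ×7
  A^4: L=2 ×67, L=4 ×49, L=6 ×4
  A^2: L=1 ×46, L=3 ×130, L=5 ×33, L=7 ×1
  A^0: L=2 ×131, L=4 ×110, L=6 ×11
  A^-2: L=1 ×25, L=3 ×133, L=5 ×51, L=7 ×1
  A^-4: L=2 ×37, L=4 ×72, L=6 ×11
  A^-6: L=3 ×25, L=5 ×19, L=7 ×1
  A^-8: L=4 ×8, L=6 ×2
  A^-10: L=5 ×1
Each group contributes A^e * Σ count * d^(L-1):
Powers of d = -A^2 - A^-2: d^2 = A^4 + 2 + A^-4; d^3 = -A^6 - 3*A^2 - 3*A^-2 - A^-6; d^4 = A^8 + 4*A^4 + 6 + 4*A^-4 + A^-8; d^5 = -A^10 - 5*A^6 - 10*A^2 - 10*A^-2 - 5*A^-6 - A^-10; d^6 = A^12 + 6*A^8 + 15*A^4 + 20 + 15*A^-4 + 6*A^-8 + A^-12.
  A^10 * (d^4) = A^18 + 4*A^14 + 6*A^10 + 4*A^6 + A^2
  A^8 * (10*d^3) = -10*A^14 - 30*A^10 - 30*A^6 - 10*A^2
  A^6 * (38*d^2 + 7*d^4) = 7*A^14 + 66*A^10 + 118*A^6 + 66*A^2 + 7*A^-2
  A^4 * (67*d + 49*d^3 + 4*d^5) = -4*A^14 - 69*A^10 - 254*A^6 - 254*A^2 - 69*A^-2 - 4*A^-6
  A^2 * (46 + 130*d^2 + 33*d^4 + d^6) = A^14 + 39*A^10 + 277*A^6 + 524*A^2 + 277*A^-2 + 39*A^-6 + A^-10
  A^0 * (131*d + 110*d^3 + 11*d^5) = -11*A^10 - 165*A^6 - 571*A^2 - 571*A^-2 - 165*A^-6 - 11*A^-10
  A^-2 * (25 + 133*d^2 + 51*d^4 + d^6) = A^10 + 57*A^6 + 352*A^2 + 617*A^-2 + 352*A^-6 + 57*A^-10 + A^-14
  A^-4 * (37*d + 72*d^3 + 11*d^5) = -11*A^6 - 127*A^2 - 363*A^-2 - 363*A^-6 - 127*A^-10 - 11*A^-14
  A^-6 * (25*d^2 + 19*d^4 + d^6) = A^6 + 25*A^2 + 116*A^-2 + 184*A^-6 + 116*A^-10 + 25*A^-14 + A^-18
  A^-8 * (8*d^3 + 2*d^5) = -2*A^2 - 18*A^-2 - 44*A^-6 - 44*A^-10 - 18*A^-14 - 2*A^-18
  A^-10 * (d^4) = A^-2 + 4*A^-6 + 6*A^-10 + 4*A^-14 + A^-18
Summing the groups: <K> = A^18 - 2*A^14 + 2*A^10 - 3*A^6 + 4*A^2 - 3*A^-2 + 3*A^-6 - 2*A^-10 + A^-14
Normalise by the writhe: (-A^3)^(-w) = (-A^3)^(2) = A^6, so f(A) = A^6 * <K> = A^24 - 2*A^20 + 2*A^16 - 3*A^12 + 4*A^8 - 3*A^4 + 3 - 2*A^-4 + A^-8.
Substitute A = t^(-1/4), i.e. A^e → t^(-e/4): V(t) = t^2 - 2*t + 3 - 3*t^-1 + 4*t^-2 - 3*t^-3 + 2*t^-4 - 2*t^-5 + t^-6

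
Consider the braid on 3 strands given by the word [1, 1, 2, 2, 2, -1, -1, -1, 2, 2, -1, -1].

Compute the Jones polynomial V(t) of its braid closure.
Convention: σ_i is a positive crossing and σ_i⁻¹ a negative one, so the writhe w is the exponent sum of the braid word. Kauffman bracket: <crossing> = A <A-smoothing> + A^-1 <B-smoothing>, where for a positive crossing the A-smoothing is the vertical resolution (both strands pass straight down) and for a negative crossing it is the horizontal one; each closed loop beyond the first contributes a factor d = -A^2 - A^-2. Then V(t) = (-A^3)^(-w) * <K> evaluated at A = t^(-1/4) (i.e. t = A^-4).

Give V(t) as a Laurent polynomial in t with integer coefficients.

-t^6 + t^5 - 2*t^4 + 3*t^3 - 2*t^2 + 3*t - 1 + t^-1 - t^-2

Derivation:
The presented braid s1 s1 s2 s2 s2 s1^-1 s1^-1 s1^-1 s2 s2 s1^-1 s1^-1 on 3 strands reduces by inverse Markov moves (closure unchanged at each step):
  Deconjugate: the word is γ·β·γ⁻¹ with γ = s1 (prefix) and γ⁻¹ = s1^-1 (suffix); strip both.
  Deconjugate: the word is γ·β·γ⁻¹ with γ = s1 (prefix) and γ⁻¹ = s1^-1 (suffix); strip both.
Reduced to β = s2 s2 s2 s1^-1 s1^-1 s1^-1 s2 s2 on 3 strands, 8 crossings.
Compute on β:
Braid: s2 s2 s2 s1^-1 s1^-1 s1^-1 s2 s2 on 3 strands, 8 crossings.
Writhe w = (#positive) - (#negative) = 5 - 3 = 2.
Computing the Kauffman bracket via state sum. There are 2^8 = 256 states.
Each crossing splits two ways (0=vertical, 1=horizontal). The state's weight is A^(#A-smoothings - #B-smoothings) * d^(loops - 1).
Tabulate the states by total A-exponent and number of loops L (A-exp: L × count):
  A^8: L=4 ×1
  A^6: L=3 ×8
  A^4: L=2 ×18, L=4 ×10
  A^2: L=1 ×15, L=3 ×31, L=5 ×10
  A^0: L=2 ×35, L=4 ×30, L=6 ×5
  A^-2: L=3 ×40, L=5 ×15, L=7 ×1
  A^-4: L=4 ×25, L=6 ×3
  A^-6: L=5 ×8
  A^-8: L=6 ×1
Each group contributes A^e * Σ count * d^(L-1):
Powers of d = -A^2 - A^-2: d^2 = A^4 + 2 + A^-4; d^3 = -A^6 - 3*A^2 - 3*A^-2 - A^-6; d^4 = A^8 + 4*A^4 + 6 + 4*A^-4 + A^-8; d^5 = -A^10 - 5*A^6 - 10*A^2 - 10*A^-2 - 5*A^-6 - A^-10; d^6 = A^12 + 6*A^8 + 15*A^4 + 20 + 15*A^-4 + 6*A^-8 + A^-12.
  A^8 * (d^3) = -A^14 - 3*A^10 - 3*A^6 - A^2
  A^6 * (8*d^2) = 8*A^10 + 16*A^6 + 8*A^2
  A^4 * (18*d + 10*d^3) = -10*A^10 - 48*A^6 - 48*A^2 - 10*A^-2
  A^2 * (15 + 31*d^2 + 10*d^4) = 10*A^10 + 71*A^6 + 137*A^2 + 71*A^-2 + 10*A^-6
  A^0 * (35*d + 30*d^3 + 5*d^5) = -5*A^10 - 55*A^6 - 175*A^2 - 175*A^-2 - 55*A^-6 - 5*A^-10
  A^-2 * (40*d^2 + 15*d^4 + d^6) = A^10 + 21*A^6 + 115*A^2 + 190*A^-2 + 115*A^-6 + 21*A^-10 + A^-14
  A^-4 * (25*d^3 + 3*d^5) = -3*A^6 - 40*A^2 - 105*A^-2 - 105*A^-6 - 40*A^-10 - 3*A^-14
  A^-6 * (8*d^4) = 8*A^2 + 32*A^-2 + 48*A^-6 + 32*A^-10 + 8*A^-14
  A^-8 * (d^5) = -A^2 - 5*A^-2 - 10*A^-6 - 10*A^-10 - 5*A^-14 - A^-18
Summing the groups: <K> = -A^14 + A^10 - A^6 + 3*A^2 - 2*A^-2 + 3*A^-6 - 2*A^-10 + A^-14 - A^-18
Normalise by the writhe: (-A^3)^(-w) = (-A^3)^(-2) = A^-6, so f(A) = A^-6 * <K> = -A^8 + A^4 - 1 + 3*A^-4 - 2*A^-8 + 3*A^-12 - 2*A^-16 + A^-20 - A^-24.
Substitute A = t^(-1/4), i.e. A^e → t^(-e/4): V(t) = -t^6 + t^5 - 2*t^4 + 3*t^3 - 2*t^2 + 3*t - 1 + t^-1 - t^-2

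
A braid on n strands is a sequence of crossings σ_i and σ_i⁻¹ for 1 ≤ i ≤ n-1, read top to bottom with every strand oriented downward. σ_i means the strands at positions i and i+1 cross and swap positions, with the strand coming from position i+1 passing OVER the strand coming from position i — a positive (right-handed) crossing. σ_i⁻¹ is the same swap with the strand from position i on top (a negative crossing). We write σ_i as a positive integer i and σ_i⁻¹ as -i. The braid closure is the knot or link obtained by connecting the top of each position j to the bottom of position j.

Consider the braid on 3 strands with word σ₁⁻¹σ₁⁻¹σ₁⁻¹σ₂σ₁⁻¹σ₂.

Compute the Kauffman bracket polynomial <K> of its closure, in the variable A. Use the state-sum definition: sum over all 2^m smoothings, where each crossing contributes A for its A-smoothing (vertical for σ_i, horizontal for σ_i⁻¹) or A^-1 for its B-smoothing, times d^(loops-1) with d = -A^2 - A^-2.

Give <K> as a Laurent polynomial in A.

A^14 - 2*A^10 + 2*A^6 - 2*A^2 + 2*A^-2 - A^-6 + A^-10

Derivation:
Braid: s1^-1 s1^-1 s1^-1 s2 s1^-1 s2 on 3 strands, 6 crossings.
Writhe w = (#positive) - (#negative) = 2 - 4 = -2.
State-sum expansion of <K>. There are 2^6 = 64 states.
Each crossing splits two ways (0=vertical, 1=horizontal). The state's weight is A^(#A-smoothings - #B-smoothings) * d^(loops - 1).
Tabulate the states by total A-exponent and number of loops L (A-exp: L × count):
  A^6: L=5 ×1
  A^4: L=4 ×6
  A^2: L=3 ×15
  A^0: L=2 ×19, L=4 ×1
  A^-2: L=1 ×11, L=3 ×4
  A^-4: L=2 ×6
  A^-6: L=3 ×1
Each group contributes A^e * Σ count * d^(L-1):
Powers of d = -A^2 - A^-2: d^2 = A^4 + 2 + A^-4; d^3 = -A^6 - 3*A^2 - 3*A^-2 - A^-6; d^4 = A^8 + 4*A^4 + 6 + 4*A^-4 + A^-8.
  A^6 * (d^4) = A^14 + 4*A^10 + 6*A^6 + 4*A^2 + A^-2
  A^4 * (6*d^3) = -6*A^10 - 18*A^6 - 18*A^2 - 6*A^-2
  A^2 * (15*d^2) = 15*A^6 + 30*A^2 + 15*A^-2
  A^0 * (19*d + d^3) = -A^6 - 22*A^2 - 22*A^-2 - A^-6
  A^-2 * (11 + 4*d^2) = 4*A^2 + 19*A^-2 + 4*A^-6
  A^-4 * (6*d) = -6*A^-2 - 6*A^-6
  A^-6 * (d^2) = A^-2 + 2*A^-6 + A^-10
Summing the groups: <K> = A^14 - 2*A^10 + 2*A^6 - 2*A^2 + 2*A^-2 - A^-6 + A^-10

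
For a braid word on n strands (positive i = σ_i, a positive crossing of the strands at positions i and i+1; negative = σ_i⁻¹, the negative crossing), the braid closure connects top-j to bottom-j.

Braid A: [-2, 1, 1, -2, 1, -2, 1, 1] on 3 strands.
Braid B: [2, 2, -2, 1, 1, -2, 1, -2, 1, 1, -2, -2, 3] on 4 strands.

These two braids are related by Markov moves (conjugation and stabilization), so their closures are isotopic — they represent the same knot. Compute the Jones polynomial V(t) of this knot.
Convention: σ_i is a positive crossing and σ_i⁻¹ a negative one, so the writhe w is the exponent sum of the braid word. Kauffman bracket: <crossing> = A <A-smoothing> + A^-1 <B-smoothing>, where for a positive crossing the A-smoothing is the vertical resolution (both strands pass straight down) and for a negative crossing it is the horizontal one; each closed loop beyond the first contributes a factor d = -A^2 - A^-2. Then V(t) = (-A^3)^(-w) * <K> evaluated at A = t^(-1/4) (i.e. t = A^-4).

Markov-equivalent braids have isotopic closures, hence identical knot invariants. Strip the Markov moves from each word to reach a common short braid β, then compute V(t) once on β.
Braid A: s2^-1 s1 s1 s2^-1 s1 s2^-1 s1 s1 on 3 strands has no conjugating prefix/suffix or stabilization to strip; take β = s2^-1 s1 s1 s2^-1 s1 s2^-1 s1 s1.
Braid B: s2 s2 s2^-1 s1 s1 s2^-1 s1 s2^-1 s1 s1 s2^-1 s2^-1 s3 on 4 strands reduces by inverse Markov moves (closure unchanged at each step):
  Destabilize: the word has the form β·s3 where s3 occurs only as the final letter (β ∈ B_3); drop it and the last strand → 3 strands.
  Deconjugate: the word is γ·β·γ⁻¹ with γ = s2 s2 (prefix) and γ⁻¹ = s2^-1 s2^-1 (suffix); strip both.
Reduced to β = s2^-1 s1 s1 s2^-1 s1 s2^-1 s1 s1 on 3 strands, 8 crossings.
Both give the same β = s2^-1 s1 s1 s2^-1 s1 s2^-1 s1 s1 on 3 strands, so one state sum suffices:
Braid: s2^-1 s1 s1 s2^-1 s1 s2^-1 s1 s1 on 3 strands, 8 crossings.
Writhe w = (#positive) - (#negative) = 5 - 3 = 2.
Computing the Kauffman bracket via state sum. There are 2^8 = 256 states.
For each crossing: s=0 is the vertical smoothing, s=1 horizontal. Crossing k contributes A^(sign_k * (1 - 2*s_k)); loop factor d = -A^2 - A^-2.
Tabulate the states by total A-exponent and number of loops L (A-exp: L × count):
  A^8: L=4 ×1
  A^6: L=3 ×8
  A^4: L=2 ×26, L=4 ×2
  A^2: L=1 ×35, L=3 ×21
  A^0: L=2 ×63, L=4 ×7
  A^-2: L=3 ×55, L=5 ×1
  A^-4: L=4 ×28
  A^-6: L=5 ×8
  A^-8: L=6 ×1
Each group contributes A^e * Σ count * d^(L-1):
Powers of d = -A^2 - A^-2: d^2 = A^4 + 2 + A^-4; d^3 = -A^6 - 3*A^2 - 3*A^-2 - A^-6; d^4 = A^8 + 4*A^4 + 6 + 4*A^-4 + A^-8; d^5 = -A^10 - 5*A^6 - 10*A^2 - 10*A^-2 - 5*A^-6 - A^-10.
  A^8 * (d^3) = -A^14 - 3*A^10 - 3*A^6 - A^2
  A^6 * (8*d^2) = 8*A^10 + 16*A^6 + 8*A^2
  A^4 * (26*d + 2*d^3) = -2*A^10 - 32*A^6 - 32*A^2 - 2*A^-2
  A^2 * (35 + 21*d^2) = 21*A^6 + 77*A^2 + 21*A^-2
  A^0 * (63*d + 7*d^3) = -7*A^6 - 84*A^2 - 84*A^-2 - 7*A^-6
  A^-2 * (55*d^2 + d^4) = A^6 + 59*A^2 + 116*A^-2 + 59*A^-6 + A^-10
  A^-4 * (28*d^3) = -28*A^2 - 84*A^-2 - 84*A^-6 - 28*A^-10
  A^-6 * (8*d^4) = 8*A^2 + 32*A^-2 + 48*A^-6 + 32*A^-10 + 8*A^-14
  A^-8 * (d^5) = -A^2 - 5*A^-2 - 10*A^-6 - 10*A^-10 - 5*A^-14 - A^-18
Summing the groups: <K> = -A^14 + 3*A^10 - 4*A^6 + 6*A^2 - 6*A^-2 + 6*A^-6 - 5*A^-10 + 3*A^-14 - A^-18
Normalise by the writhe: (-A^3)^(-w) = (-A^3)^(-2) = A^-6, so f(A) = A^-6 * <K> = -A^8 + 3*A^4 - 4 + 6*A^-4 - 6*A^-8 + 6*A^-12 - 5*A^-16 + 3*A^-20 - A^-24.
Substitute A = t^(-1/4), i.e. A^e → t^(-e/4): V(t) = -t^6 + 3*t^5 - 5*t^4 + 6*t^3 - 6*t^2 + 6*t - 4 + 3*t^-1 - t^-2

Answer: -t^6 + 3*t^5 - 5*t^4 + 6*t^3 - 6*t^2 + 6*t - 4 + 3*t^-1 - t^-2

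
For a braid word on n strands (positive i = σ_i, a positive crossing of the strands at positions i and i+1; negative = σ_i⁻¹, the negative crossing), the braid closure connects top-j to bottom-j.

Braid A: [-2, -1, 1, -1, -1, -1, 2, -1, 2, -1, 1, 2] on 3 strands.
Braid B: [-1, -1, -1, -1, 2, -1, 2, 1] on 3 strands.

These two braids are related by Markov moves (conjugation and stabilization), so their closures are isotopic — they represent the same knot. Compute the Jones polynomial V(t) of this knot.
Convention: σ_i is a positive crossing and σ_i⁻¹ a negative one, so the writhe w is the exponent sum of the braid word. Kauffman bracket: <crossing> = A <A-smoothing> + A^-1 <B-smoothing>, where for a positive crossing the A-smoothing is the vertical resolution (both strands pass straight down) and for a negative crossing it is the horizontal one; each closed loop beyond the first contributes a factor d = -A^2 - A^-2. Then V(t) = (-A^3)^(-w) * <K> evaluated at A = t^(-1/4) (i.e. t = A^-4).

Markov-equivalent braids have isotopic closures, hence identical knot invariants. Strip the Markov moves from each word to reach a common short braid β, then compute V(t) once on β.
Braid A: s2^-1 s1^-1 s1 s1^-1 s1^-1 s1^-1 s2 s1^-1 s2 s1^-1 s1 s2 on 3 strands reduces by inverse Markov moves (closure unchanged at each step):
  Deconjugate: the word is γ·β·γ⁻¹ with γ = s2^-1 (prefix) and γ⁻¹ = s2 (suffix); strip both.
  Deconjugate: the word is γ·β·γ⁻¹ with γ = s1^-1 s1 (prefix) and γ⁻¹ = s1^-1 s1 (suffix); strip both.
Reduced to β = s1^-1 s1^-1 s1^-1 s2 s1^-1 s2 on 3 strands, 6 crossings.
Braid B: s1^-1 s1^-1 s1^-1 s1^-1 s2 s1^-1 s2 s1 on 3 strands reduces by inverse Markov moves (closure unchanged at each step):
  Deconjugate: the word is γ·β·γ⁻¹ with γ = s1^-1 (prefix) and γ⁻¹ = s1 (suffix); strip both.
Reduced to β = s1^-1 s1^-1 s1^-1 s2 s1^-1 s2 on 3 strands, 6 crossings.
Both give the same β = s1^-1 s1^-1 s1^-1 s2 s1^-1 s2 on 3 strands, so one state sum suffices:
Braid: s1^-1 s1^-1 s1^-1 s2 s1^-1 s2 on 3 strands, 6 crossings.
Writhe w = (#positive) - (#negative) = 2 - 4 = -2.
Enumerate smoothing states for the bracket polynomial. There are 2^6 = 64 states.
Each crossing splits two ways (0=vertical, 1=horizontal). The state's weight is A^(#A-smoothings - #B-smoothings) * d^(loops - 1).
Tabulate the states by total A-exponent and number of loops L (A-exp: L × count):
  A^6: L=5 ×1
  A^4: L=4 ×6
  A^2: L=3 ×15
  A^0: L=2 ×19, L=4 ×1
  A^-2: L=1 ×11, L=3 ×4
  A^-4: L=2 ×6
  A^-6: L=3 ×1
Each group contributes A^e * Σ count * d^(L-1):
Powers of d = -A^2 - A^-2: d^2 = A^4 + 2 + A^-4; d^3 = -A^6 - 3*A^2 - 3*A^-2 - A^-6; d^4 = A^8 + 4*A^4 + 6 + 4*A^-4 + A^-8.
  A^6 * (d^4) = A^14 + 4*A^10 + 6*A^6 + 4*A^2 + A^-2
  A^4 * (6*d^3) = -6*A^10 - 18*A^6 - 18*A^2 - 6*A^-2
  A^2 * (15*d^2) = 15*A^6 + 30*A^2 + 15*A^-2
  A^0 * (19*d + d^3) = -A^6 - 22*A^2 - 22*A^-2 - A^-6
  A^-2 * (11 + 4*d^2) = 4*A^2 + 19*A^-2 + 4*A^-6
  A^-4 * (6*d) = -6*A^-2 - 6*A^-6
  A^-6 * (d^2) = A^-2 + 2*A^-6 + A^-10
Summing the groups: <K> = A^14 - 2*A^10 + 2*A^6 - 2*A^2 + 2*A^-2 - A^-6 + A^-10
Normalise by the writhe: (-A^3)^(-w) = (-A^3)^(2) = A^6, so f(A) = A^6 * <K> = A^20 - 2*A^16 + 2*A^12 - 2*A^8 + 2*A^4 - 1 + A^-4.
Substitute A = t^(-1/4), i.e. A^e → t^(-e/4): V(t) = t - 1 + 2*t^-1 - 2*t^-2 + 2*t^-3 - 2*t^-4 + t^-5

Answer: t - 1 + 2*t^-1 - 2*t^-2 + 2*t^-3 - 2*t^-4 + t^-5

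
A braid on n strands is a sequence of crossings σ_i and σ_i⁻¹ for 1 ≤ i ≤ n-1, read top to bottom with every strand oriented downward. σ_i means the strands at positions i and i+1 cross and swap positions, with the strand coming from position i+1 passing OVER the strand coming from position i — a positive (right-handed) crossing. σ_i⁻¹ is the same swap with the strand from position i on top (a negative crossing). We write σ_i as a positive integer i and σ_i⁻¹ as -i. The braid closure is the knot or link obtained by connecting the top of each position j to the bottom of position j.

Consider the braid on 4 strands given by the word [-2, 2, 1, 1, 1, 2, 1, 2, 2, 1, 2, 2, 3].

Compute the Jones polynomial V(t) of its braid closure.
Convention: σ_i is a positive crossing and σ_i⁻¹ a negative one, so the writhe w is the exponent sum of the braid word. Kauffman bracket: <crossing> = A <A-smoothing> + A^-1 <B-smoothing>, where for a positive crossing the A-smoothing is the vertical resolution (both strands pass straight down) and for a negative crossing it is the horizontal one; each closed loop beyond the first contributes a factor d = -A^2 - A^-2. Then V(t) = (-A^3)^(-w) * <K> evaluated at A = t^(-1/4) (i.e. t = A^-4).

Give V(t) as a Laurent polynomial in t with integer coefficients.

-t^10 + t^6 + t^4

Derivation:
The presented braid s2^-1 s2 s1 s1 s1 s2 s1 s2 s2 s1 s2 s2 s3 on 4 strands reduces by inverse Markov moves (closure unchanged at each step):
  Destabilize: the word has the form β·s3 where s3 occurs only as the final letter (β ∈ B_3); drop it and the last strand → 3 strands.
  Deconjugate: the word is γ·β·γ⁻¹ with γ = s2^-1 (prefix) and γ⁻¹ = s2 (suffix); strip both.
Reduced to β = s2 s1 s1 s1 s2 s1 s2 s2 s1 s2 on 3 strands, 10 crossings.
Compute on β:
Braid: s2 s1 s1 s1 s2 s1 s2 s2 s1 s2 on 3 strands, 10 crossings.
Writhe w = (#positive) - (#negative) = 10 - 0 = 10.
Enumerate smoothing states for the bracket polynomial. There are 2^10 = 1024 states.
Smooth each crossing (0=||, 1=⌣⌢); contribution A^(Σ sign_k(1-2s_k)) * d^(L-1).
Tabulate the states by total A-exponent and number of loops L (A-exp: L × count):
  A^10: L=3 ×1
  A^8: L=2 ×10
  A^6: L=1 ×25, L=3 ×20
  A^4: L=2 ×100, L=4 ×20
  A^2: L=1 ×36, L=3 ×164, L=5 ×10
  A^0: L=2 ×108, L=4 ×142, L=6 ×2
  A^-2: L=1 ×12, L=3 ×129, L=5 ×69
  A^-4: L=2 ×24, L=4 ×78, L=6 ×18
  A^-6: L=3 ×19, L=5 ×24, L=7 ×2
  A^-8: L=4 ×7, L=6 ×3
  A^-10: L=5 ×1
Each group contributes A^e * Σ count * d^(L-1):
Powers of d = -A^2 - A^-2: d^2 = A^4 + 2 + A^-4; d^3 = -A^6 - 3*A^2 - 3*A^-2 - A^-6; d^4 = A^8 + 4*A^4 + 6 + 4*A^-4 + A^-8; d^5 = -A^10 - 5*A^6 - 10*A^2 - 10*A^-2 - 5*A^-6 - A^-10; d^6 = A^12 + 6*A^8 + 15*A^4 + 20 + 15*A^-4 + 6*A^-8 + A^-12.
  A^10 * (d^2) = A^14 + 2*A^10 + A^6
  A^8 * (10*d) = -10*A^10 - 10*A^6
  A^6 * (25 + 20*d^2) = 20*A^10 + 65*A^6 + 20*A^2
  A^4 * (100*d + 20*d^3) = -20*A^10 - 160*A^6 - 160*A^2 - 20*A^-2
  A^2 * (36 + 164*d^2 + 10*d^4) = 10*A^10 + 204*A^6 + 424*A^2 + 204*A^-2 + 10*A^-6
  A^0 * (108*d + 142*d^3 + 2*d^5) = -2*A^10 - 152*A^6 - 554*A^2 - 554*A^-2 - 152*A^-6 - 2*A^-10
  A^-2 * (12 + 129*d^2 + 69*d^4) = 69*A^6 + 405*A^2 + 684*A^-2 + 405*A^-6 + 69*A^-10
  A^-4 * (24*d + 78*d^3 + 18*d^5) = -18*A^6 - 168*A^2 - 438*A^-2 - 438*A^-6 - 168*A^-10 - 18*A^-14
  A^-6 * (19*d^2 + 24*d^4 + 2*d^6) = 2*A^6 + 36*A^2 + 145*A^-2 + 222*A^-6 + 145*A^-10 + 36*A^-14 + 2*A^-18
  A^-8 * (7*d^3 + 3*d^5) = -3*A^2 - 22*A^-2 - 51*A^-6 - 51*A^-10 - 22*A^-14 - 3*A^-18
  A^-10 * (d^4) = A^-2 + 4*A^-6 + 6*A^-10 + 4*A^-14 + A^-18
Summing the groups: <K> = A^14 + A^6 - A^-10
Normalise by the writhe: (-A^3)^(-w) = (-A^3)^(-10) = A^-30, so f(A) = A^-30 * <K> = A^-16 + A^-24 - A^-40.
Substitute A = t^(-1/4), i.e. A^e → t^(-e/4): V(t) = -t^10 + t^6 + t^4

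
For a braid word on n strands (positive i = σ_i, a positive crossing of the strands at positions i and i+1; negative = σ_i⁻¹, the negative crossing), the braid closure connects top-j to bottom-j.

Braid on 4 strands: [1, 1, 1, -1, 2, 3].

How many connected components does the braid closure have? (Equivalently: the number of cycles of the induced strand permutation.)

2

Derivation:
Track the strand permutation on 4 strands, starting from identity.
  step 1: s1 swaps positions 1,2 -> [2 1 3 4]
  step 2: s1 swaps positions 1,2 -> [1 2 3 4]
  step 3: s1 swaps positions 1,2 -> [2 1 3 4]
  step 4: s1^-1 swaps positions 1,2 -> [1 2 3 4]
  step 5: s2 swaps positions 2,3 -> [1 3 2 4]
  step 6: s3 swaps positions 3,4 -> [1 3 4 2]
Final permutation (position -> original strand): [1 3 4 2]
Closure components = cycle count of this permutation = 2.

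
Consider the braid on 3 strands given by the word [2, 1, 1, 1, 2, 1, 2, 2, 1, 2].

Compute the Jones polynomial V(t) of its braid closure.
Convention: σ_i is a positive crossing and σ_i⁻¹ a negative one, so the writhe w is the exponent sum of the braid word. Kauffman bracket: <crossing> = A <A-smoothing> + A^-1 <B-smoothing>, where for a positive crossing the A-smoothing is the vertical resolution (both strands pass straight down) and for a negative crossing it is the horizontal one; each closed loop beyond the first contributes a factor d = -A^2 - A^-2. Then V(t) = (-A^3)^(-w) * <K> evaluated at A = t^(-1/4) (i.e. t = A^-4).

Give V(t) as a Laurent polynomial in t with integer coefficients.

-t^10 + t^6 + t^4

Derivation:
Braid: s2 s1 s1 s1 s2 s1 s2 s2 s1 s2 on 3 strands, 10 crossings.
Writhe w = (#positive) - (#negative) = 10 - 0 = 10.
Enumerate smoothing states for the bracket polynomial. There are 2^10 = 1024 states.
Each crossing splits two ways (0=vertical, 1=horizontal). The state's weight is A^(#A-smoothings - #B-smoothings) * d^(loops - 1).
Tabulate the states by total A-exponent and number of loops L (A-exp: L × count):
  A^10: L=3 ×1
  A^8: L=2 ×10
  A^6: L=1 ×25, L=3 ×20
  A^4: L=2 ×100, L=4 ×20
  A^2: L=1 ×36, L=3 ×164, L=5 ×10
  A^0: L=2 ×108, L=4 ×142, L=6 ×2
  A^-2: L=1 ×12, L=3 ×129, L=5 ×69
  A^-4: L=2 ×24, L=4 ×78, L=6 ×18
  A^-6: L=3 ×19, L=5 ×24, L=7 ×2
  A^-8: L=4 ×7, L=6 ×3
  A^-10: L=5 ×1
Each group contributes A^e * Σ count * d^(L-1):
Powers of d = -A^2 - A^-2: d^2 = A^4 + 2 + A^-4; d^3 = -A^6 - 3*A^2 - 3*A^-2 - A^-6; d^4 = A^8 + 4*A^4 + 6 + 4*A^-4 + A^-8; d^5 = -A^10 - 5*A^6 - 10*A^2 - 10*A^-2 - 5*A^-6 - A^-10; d^6 = A^12 + 6*A^8 + 15*A^4 + 20 + 15*A^-4 + 6*A^-8 + A^-12.
  A^10 * (d^2) = A^14 + 2*A^10 + A^6
  A^8 * (10*d) = -10*A^10 - 10*A^6
  A^6 * (25 + 20*d^2) = 20*A^10 + 65*A^6 + 20*A^2
  A^4 * (100*d + 20*d^3) = -20*A^10 - 160*A^6 - 160*A^2 - 20*A^-2
  A^2 * (36 + 164*d^2 + 10*d^4) = 10*A^10 + 204*A^6 + 424*A^2 + 204*A^-2 + 10*A^-6
  A^0 * (108*d + 142*d^3 + 2*d^5) = -2*A^10 - 152*A^6 - 554*A^2 - 554*A^-2 - 152*A^-6 - 2*A^-10
  A^-2 * (12 + 129*d^2 + 69*d^4) = 69*A^6 + 405*A^2 + 684*A^-2 + 405*A^-6 + 69*A^-10
  A^-4 * (24*d + 78*d^3 + 18*d^5) = -18*A^6 - 168*A^2 - 438*A^-2 - 438*A^-6 - 168*A^-10 - 18*A^-14
  A^-6 * (19*d^2 + 24*d^4 + 2*d^6) = 2*A^6 + 36*A^2 + 145*A^-2 + 222*A^-6 + 145*A^-10 + 36*A^-14 + 2*A^-18
  A^-8 * (7*d^3 + 3*d^5) = -3*A^2 - 22*A^-2 - 51*A^-6 - 51*A^-10 - 22*A^-14 - 3*A^-18
  A^-10 * (d^4) = A^-2 + 4*A^-6 + 6*A^-10 + 4*A^-14 + A^-18
Summing the groups: <K> = A^14 + A^6 - A^-10
Normalise by the writhe: (-A^3)^(-w) = (-A^3)^(-10) = A^-30, so f(A) = A^-30 * <K> = A^-16 + A^-24 - A^-40.
Substitute A = t^(-1/4), i.e. A^e → t^(-e/4): V(t) = -t^10 + t^6 + t^4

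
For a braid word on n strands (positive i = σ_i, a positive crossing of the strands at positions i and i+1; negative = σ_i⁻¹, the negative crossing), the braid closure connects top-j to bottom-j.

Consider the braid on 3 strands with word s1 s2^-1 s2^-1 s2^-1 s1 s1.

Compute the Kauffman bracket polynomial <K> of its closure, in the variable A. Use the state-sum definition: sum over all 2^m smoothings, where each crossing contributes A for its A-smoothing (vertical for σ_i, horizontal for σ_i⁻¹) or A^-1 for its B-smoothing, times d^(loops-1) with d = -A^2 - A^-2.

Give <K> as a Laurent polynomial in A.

Braid: s1 s2^-1 s2^-1 s2^-1 s1 s1 on 3 strands, 6 crossings.
Writhe w = (#positive) - (#negative) = 3 - 3 = 0.
Computing the Kauffman bracket via state sum. There are 2^6 = 64 states.
Each crossing splits two ways (0=vertical, 1=horizontal). The state's weight is A^(#A-smoothings - #B-smoothings) * d^(loops - 1).
Tabulate the states by total A-exponent and number of loops L (A-exp: L × count):
  A^6: L=4 ×1
  A^4: L=3 ×6
  A^2: L=2 ×12, L=4 ×3
  A^0: L=1 ×9, L=3 ×10, L=5 ×1
  A^-2: L=2 ×12, L=4 ×3
  A^-4: L=3 ×6
  A^-6: L=4 ×1
Each group contributes A^e * Σ count * d^(L-1):
Powers of d = -A^2 - A^-2: d^2 = A^4 + 2 + A^-4; d^3 = -A^6 - 3*A^2 - 3*A^-2 - A^-6; d^4 = A^8 + 4*A^4 + 6 + 4*A^-4 + A^-8.
  A^6 * (d^3) = -A^12 - 3*A^8 - 3*A^4 - 1
  A^4 * (6*d^2) = 6*A^8 + 12*A^4 + 6
  A^2 * (12*d + 3*d^3) = -3*A^8 - 21*A^4 - 21 - 3*A^-4
  A^0 * (9 + 10*d^2 + d^4) = A^8 + 14*A^4 + 35 + 14*A^-4 + A^-8
  A^-2 * (12*d + 3*d^3) = -3*A^4 - 21 - 21*A^-4 - 3*A^-8
  A^-4 * (6*d^2) = 6 + 12*A^-4 + 6*A^-8
  A^-6 * (d^3) = -1 - 3*A^-4 - 3*A^-8 - A^-12
Summing the groups: <K> = -A^12 + A^8 - A^4 + 3 - A^-4 + A^-8 - A^-12

Answer: -A^12 + A^8 - A^4 + 3 - A^-4 + A^-8 - A^-12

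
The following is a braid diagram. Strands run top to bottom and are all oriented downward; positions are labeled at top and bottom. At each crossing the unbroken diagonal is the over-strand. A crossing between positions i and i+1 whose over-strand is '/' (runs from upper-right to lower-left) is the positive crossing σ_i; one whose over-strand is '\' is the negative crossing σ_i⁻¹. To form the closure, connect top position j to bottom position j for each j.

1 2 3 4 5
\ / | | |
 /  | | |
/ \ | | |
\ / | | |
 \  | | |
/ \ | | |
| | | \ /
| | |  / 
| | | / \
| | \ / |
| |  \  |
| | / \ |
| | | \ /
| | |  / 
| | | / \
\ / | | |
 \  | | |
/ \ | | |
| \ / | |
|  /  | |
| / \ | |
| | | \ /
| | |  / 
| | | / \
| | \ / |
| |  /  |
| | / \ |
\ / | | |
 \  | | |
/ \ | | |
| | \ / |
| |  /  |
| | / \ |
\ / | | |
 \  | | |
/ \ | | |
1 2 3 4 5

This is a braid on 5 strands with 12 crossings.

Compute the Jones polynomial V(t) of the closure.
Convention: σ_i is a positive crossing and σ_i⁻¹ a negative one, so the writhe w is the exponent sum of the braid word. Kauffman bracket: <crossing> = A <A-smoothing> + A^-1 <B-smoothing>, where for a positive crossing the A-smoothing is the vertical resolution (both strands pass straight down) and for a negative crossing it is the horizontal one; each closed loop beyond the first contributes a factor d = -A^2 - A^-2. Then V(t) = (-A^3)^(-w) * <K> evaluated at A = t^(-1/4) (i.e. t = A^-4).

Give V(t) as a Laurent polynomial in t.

-t^5 + t^4 - 2*t^3 + 4*t^2 - 3*t + 4 - 3*t^-1 + 2*t^-2 - t^-3

Derivation:
Reading the diagram top to bottom ('/'-over between positions i,i+1 = s_i, '\'-over = s_i^-1): braid word = s1 s1^-1 s4 s3^-1 s4 s1^-1 s2 s4 s3 s1^-1 s3 s1^-1.
The presented braid s1 s1^-1 s4 s3^-1 s4 s1^-1 s2 s4 s3 s1^-1 s3 s1^-1 on 5 strands reduces by inverse Markov moves (closure unchanged at each step):
  Deconjugate: the word is γ·β·γ⁻¹ with γ = s1 (prefix) and γ⁻¹ = s1^-1 (suffix); strip both.
Reduced to β = s1^-1 s4 s3^-1 s4 s1^-1 s2 s4 s3 s1^-1 s3 on 5 strands, 10 crossings.
Compute on β:
Braid: s1^-1 s4 s3^-1 s4 s1^-1 s2 s4 s3 s1^-1 s3 on 5 strands, 10 crossings.
Writhe w = (#positive) - (#negative) = 6 - 4 = 2.
Enumerate smoothing states for the bracket polynomial. There are 2^10 = 1024 states.
Smooth each crossing (0=||, 1=⌣⌢); contribution A^(Σ sign_k(1-2s_k)) * d^(L-1).
Tabulate the states by total A-exponent and number of loops L (A-exp: L × count):
  A^10: L=5 ×1
  A^8: L=4 ×7, L=6 ×3
  A^6: L=3 ×18, L=5 ×26, L=7 ×1
  A^4: L=2 ×21, L=4 ×85, L=6 ×14
  A^2: L=1 ×9, L=3 ×137, L=5 ×62, L=7 ×2
  A^0: L=2 ×105, L=4 ×132, L=6 ×15
  A^-2: L=1 ×30, L=3 ×132, L=5 ×47, L=7 ×1
  A^-4: L=2 ×49, L=4 ×65, L=6 ×6
  A^-6: L=3 ×31, L=5 ×14
  A^-8: L=4 ×9, L=6 ×1
  A^-10: L=5 ×1
Each group contributes A^e * Σ count * d^(L-1):
Powers of d = -A^2 - A^-2: d^2 = A^4 + 2 + A^-4; d^3 = -A^6 - 3*A^2 - 3*A^-2 - A^-6; d^4 = A^8 + 4*A^4 + 6 + 4*A^-4 + A^-8; d^5 = -A^10 - 5*A^6 - 10*A^2 - 10*A^-2 - 5*A^-6 - A^-10; d^6 = A^12 + 6*A^8 + 15*A^4 + 20 + 15*A^-4 + 6*A^-8 + A^-12.
  A^10 * (d^4) = A^18 + 4*A^14 + 6*A^10 + 4*A^6 + A^2
  A^8 * (7*d^3 + 3*d^5) = -3*A^18 - 22*A^14 - 51*A^10 - 51*A^6 - 22*A^2 - 3*A^-2
  A^6 * (18*d^2 + 26*d^4 + d^6) = A^18 + 32*A^14 + 137*A^10 + 212*A^6 + 137*A^2 + 32*A^-2 + A^-6
  A^4 * (21*d + 85*d^3 + 14*d^5) = -14*A^14 - 155*A^10 - 416*A^6 - 416*A^2 - 155*A^-2 - 14*A^-6
  A^2 * (9 + 137*d^2 + 62*d^4 + 2*d^6) = 2*A^14 + 74*A^10 + 415*A^6 + 695*A^2 + 415*A^-2 + 74*A^-6 + 2*A^-10
  A^0 * (105*d + 132*d^3 + 15*d^5) = -15*A^10 - 207*A^6 - 651*A^2 - 651*A^-2 - 207*A^-6 - 15*A^-10
  A^-2 * (30 + 132*d^2 + 47*d^4 + d^6) = A^10 + 53*A^6 + 335*A^2 + 596*A^-2 + 335*A^-6 + 53*A^-10 + A^-14
  A^-4 * (49*d + 65*d^3 + 6*d^5) = -6*A^6 - 95*A^2 - 304*A^-2 - 304*A^-6 - 95*A^-10 - 6*A^-14
  A^-6 * (31*d^2 + 14*d^4) = 14*A^2 + 87*A^-2 + 146*A^-6 + 87*A^-10 + 14*A^-14
  A^-8 * (9*d^3 + d^5) = -A^2 - 14*A^-2 - 37*A^-6 - 37*A^-10 - 14*A^-14 - A^-18
  A^-10 * (d^4) = A^-2 + 4*A^-6 + 6*A^-10 + 4*A^-14 + A^-18
Summing the groups: <K> = -A^18 + 2*A^14 - 3*A^10 + 4*A^6 - 3*A^2 + 4*A^-2 - 2*A^-6 + A^-10 - A^-14
Normalise by the writhe: (-A^3)^(-w) = (-A^3)^(-2) = A^-6, so f(A) = A^-6 * <K> = -A^12 + 2*A^8 - 3*A^4 + 4 - 3*A^-4 + 4*A^-8 - 2*A^-12 + A^-16 - A^-20.
Substitute A = t^(-1/4), i.e. A^e → t^(-e/4): V(t) = -t^5 + t^4 - 2*t^3 + 4*t^2 - 3*t + 4 - 3*t^-1 + 2*t^-2 - t^-3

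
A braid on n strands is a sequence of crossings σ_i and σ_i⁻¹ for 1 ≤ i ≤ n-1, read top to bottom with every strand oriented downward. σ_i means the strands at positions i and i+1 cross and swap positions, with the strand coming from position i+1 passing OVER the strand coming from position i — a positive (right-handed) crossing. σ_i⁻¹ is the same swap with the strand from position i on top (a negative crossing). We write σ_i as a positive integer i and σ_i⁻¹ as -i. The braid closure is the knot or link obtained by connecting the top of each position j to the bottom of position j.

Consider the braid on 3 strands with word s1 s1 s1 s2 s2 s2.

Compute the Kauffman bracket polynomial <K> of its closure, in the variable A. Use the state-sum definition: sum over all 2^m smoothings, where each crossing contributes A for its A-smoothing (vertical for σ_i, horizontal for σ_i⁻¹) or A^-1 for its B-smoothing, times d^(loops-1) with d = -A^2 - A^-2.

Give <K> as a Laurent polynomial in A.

A^10 + 2*A^2 - 2*A^-2 + A^-6 - 2*A^-10 + A^-14

Derivation:
Braid: s1 s1 s1 s2 s2 s2 on 3 strands, 6 crossings.
Writhe w = (#positive) - (#negative) = 6 - 0 = 6.
State-sum expansion of <K>. There are 2^6 = 64 states.
For each crossing: s=0 is the vertical smoothing, s=1 horizontal. Crossing k contributes A^(sign_k * (1 - 2*s_k)); loop factor d = -A^2 - A^-2.
Tabulate the states by total A-exponent and number of loops L (A-exp: L × count):
  A^6: L=3 ×1
  A^4: L=2 ×6
  A^2: L=1 ×9, L=3 ×6
  A^0: L=2 ×18, L=4 ×2
  A^-2: L=3 ×15
  A^-4: L=4 ×6
  A^-6: L=5 ×1
Each group contributes A^e * Σ count * d^(L-1):
Powers of d = -A^2 - A^-2: d^2 = A^4 + 2 + A^-4; d^3 = -A^6 - 3*A^2 - 3*A^-2 - A^-6; d^4 = A^8 + 4*A^4 + 6 + 4*A^-4 + A^-8.
  A^6 * (d^2) = A^10 + 2*A^6 + A^2
  A^4 * (6*d) = -6*A^6 - 6*A^2
  A^2 * (9 + 6*d^2) = 6*A^6 + 21*A^2 + 6*A^-2
  A^0 * (18*d + 2*d^3) = -2*A^6 - 24*A^2 - 24*A^-2 - 2*A^-6
  A^-2 * (15*d^2) = 15*A^2 + 30*A^-2 + 15*A^-6
  A^-4 * (6*d^3) = -6*A^2 - 18*A^-2 - 18*A^-6 - 6*A^-10
  A^-6 * (d^4) = A^2 + 4*A^-2 + 6*A^-6 + 4*A^-10 + A^-14
Summing the groups: <K> = A^10 + 2*A^2 - 2*A^-2 + A^-6 - 2*A^-10 + A^-14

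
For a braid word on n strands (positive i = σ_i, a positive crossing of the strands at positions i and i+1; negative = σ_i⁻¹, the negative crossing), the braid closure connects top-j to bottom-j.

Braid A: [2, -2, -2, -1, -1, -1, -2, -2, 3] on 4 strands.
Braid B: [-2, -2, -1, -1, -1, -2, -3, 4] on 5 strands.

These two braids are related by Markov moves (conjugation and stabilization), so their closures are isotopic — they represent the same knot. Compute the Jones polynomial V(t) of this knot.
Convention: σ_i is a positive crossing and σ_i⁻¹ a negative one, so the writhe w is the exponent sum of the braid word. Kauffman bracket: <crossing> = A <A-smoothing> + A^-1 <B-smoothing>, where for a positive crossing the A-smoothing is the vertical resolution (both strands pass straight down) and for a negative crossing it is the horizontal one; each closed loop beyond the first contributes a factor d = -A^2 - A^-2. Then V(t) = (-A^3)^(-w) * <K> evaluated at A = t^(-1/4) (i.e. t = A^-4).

t^-2 + 2*t^-4 - 2*t^-5 + t^-6 - 2*t^-7 + t^-8

Derivation:
Markov-equivalent braids have isotopic closures, hence identical knot invariants. Strip the Markov moves from each word to reach a common short braid β, then compute V(t) once on β.
Braid A: s2 s2^-1 s2^-1 s1^-1 s1^-1 s1^-1 s2^-1 s2^-1 s3 on 4 strands reduces by inverse Markov moves (closure unchanged at each step):
  Destabilize: the word has the form β·s3 where s3 occurs only as the final letter (β ∈ B_3); drop it and the last strand → 3 strands.
  Deconjugate: the word is γ·β·γ⁻¹ with γ = s2 (prefix) and γ⁻¹ = s2^-1 (suffix); strip both.
Reduced to β = s2^-1 s2^-1 s1^-1 s1^-1 s1^-1 s2^-1 on 3 strands, 6 crossings.
Braid B: s2^-1 s2^-1 s1^-1 s1^-1 s1^-1 s2^-1 s3^-1 s4 on 5 strands reduces by inverse Markov moves (closure unchanged at each step):
  Destabilize: the word has the form β·s4 where s4 occurs only as the final letter (β ∈ B_4); drop it and the last strand → 4 strands.
  Destabilize: the word has the form β·s3^-1 where s3^-1 occurs only as the final letter (β ∈ B_3); drop it and the last strand → 3 strands.
Reduced to β = s2^-1 s2^-1 s1^-1 s1^-1 s1^-1 s2^-1 on 3 strands, 6 crossings.
Both give the same β = s2^-1 s2^-1 s1^-1 s1^-1 s1^-1 s2^-1 on 3 strands, so one state sum suffices:
Braid: s2^-1 s2^-1 s1^-1 s1^-1 s1^-1 s2^-1 on 3 strands, 6 crossings.
Writhe w = (#positive) - (#negative) = 0 - 6 = -6.
Enumerate smoothing states for the bracket polynomial. There are 2^6 = 64 states.
For each crossing: s=0 is the vertical smoothing, s=1 horizontal. Crossing k contributes A^(sign_k * (1 - 2*s_k)); loop factor d = -A^2 - A^-2.
Tabulate the states by total A-exponent and number of loops L (A-exp: L × count):
  A^6: L=5 ×1
  A^4: L=4 ×6
  A^2: L=3 ×15
  A^0: L=2 ×18, L=4 ×2
  A^-2: L=1 ×9, L=3 ×6
  A^-4: L=2 ×6
  A^-6: L=3 ×1
Each group contributes A^e * Σ count * d^(L-1):
Powers of d = -A^2 - A^-2: d^2 = A^4 + 2 + A^-4; d^3 = -A^6 - 3*A^2 - 3*A^-2 - A^-6; d^4 = A^8 + 4*A^4 + 6 + 4*A^-4 + A^-8.
  A^6 * (d^4) = A^14 + 4*A^10 + 6*A^6 + 4*A^2 + A^-2
  A^4 * (6*d^3) = -6*A^10 - 18*A^6 - 18*A^2 - 6*A^-2
  A^2 * (15*d^2) = 15*A^6 + 30*A^2 + 15*A^-2
  A^0 * (18*d + 2*d^3) = -2*A^6 - 24*A^2 - 24*A^-2 - 2*A^-6
  A^-2 * (9 + 6*d^2) = 6*A^2 + 21*A^-2 + 6*A^-6
  A^-4 * (6*d) = -6*A^-2 - 6*A^-6
  A^-6 * (d^2) = A^-2 + 2*A^-6 + A^-10
Summing the groups: <K> = A^14 - 2*A^10 + A^6 - 2*A^2 + 2*A^-2 + A^-10
Normalise by the writhe: (-A^3)^(-w) = (-A^3)^(6) = A^18, so f(A) = A^18 * <K> = A^32 - 2*A^28 + A^24 - 2*A^20 + 2*A^16 + A^8.
Substitute A = t^(-1/4), i.e. A^e → t^(-e/4): V(t) = t^-2 + 2*t^-4 - 2*t^-5 + t^-6 - 2*t^-7 + t^-8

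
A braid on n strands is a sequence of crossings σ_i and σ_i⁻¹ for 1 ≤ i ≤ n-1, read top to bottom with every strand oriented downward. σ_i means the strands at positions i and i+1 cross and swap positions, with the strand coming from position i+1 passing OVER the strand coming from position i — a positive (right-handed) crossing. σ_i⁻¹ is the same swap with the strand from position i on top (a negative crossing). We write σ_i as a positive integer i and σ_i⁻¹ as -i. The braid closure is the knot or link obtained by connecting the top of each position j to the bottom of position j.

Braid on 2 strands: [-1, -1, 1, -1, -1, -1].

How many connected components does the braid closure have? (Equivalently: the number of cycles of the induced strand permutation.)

Track the strand permutation on 2 strands, starting from identity.
  step 1: s1^-1 swaps positions 1,2 -> [2 1]
  step 2: s1^-1 swaps positions 1,2 -> [1 2]
  step 3: s1 swaps positions 1,2 -> [2 1]
  step 4: s1^-1 swaps positions 1,2 -> [1 2]
  step 5: s1^-1 swaps positions 1,2 -> [2 1]
  step 6: s1^-1 swaps positions 1,2 -> [1 2]
Final permutation (position -> original strand): [1 2]
Closure components = cycle count of this permutation = 2.

Answer: 2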